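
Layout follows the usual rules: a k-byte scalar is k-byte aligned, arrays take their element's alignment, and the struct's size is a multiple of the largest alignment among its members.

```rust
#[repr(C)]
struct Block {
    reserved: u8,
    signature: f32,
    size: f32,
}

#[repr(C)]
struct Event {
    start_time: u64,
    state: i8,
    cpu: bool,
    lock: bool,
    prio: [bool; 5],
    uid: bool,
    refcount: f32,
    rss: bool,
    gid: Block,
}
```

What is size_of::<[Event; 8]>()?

Block: 0..1  reserved  (1B, 1-aligned); 1..4  -- padding (3B); 4..8  signature  (4B, 4-aligned); 8..12  size  (4B, 4-aligned); sizeof = 12, alignof = 4
0..8  start_time  (8B, 8-aligned)
8..9  state  (1B, 1-aligned)
9..10  cpu  (1B, 1-aligned)
10..11  lock  (1B, 1-aligned)
11..16  prio  (5B, 1-aligned)
16..17  uid  (1B, 1-aligned)
17..20  -- padding (3B)
20..24  refcount  (4B, 4-aligned)
24..25  rss  (1B, 1-aligned)
25..28  -- padding (3B)
28..40  gid  (12B, 4-aligned)
sizeof = 40, alignof = 8
array of 8: 8 × 40 = 320

320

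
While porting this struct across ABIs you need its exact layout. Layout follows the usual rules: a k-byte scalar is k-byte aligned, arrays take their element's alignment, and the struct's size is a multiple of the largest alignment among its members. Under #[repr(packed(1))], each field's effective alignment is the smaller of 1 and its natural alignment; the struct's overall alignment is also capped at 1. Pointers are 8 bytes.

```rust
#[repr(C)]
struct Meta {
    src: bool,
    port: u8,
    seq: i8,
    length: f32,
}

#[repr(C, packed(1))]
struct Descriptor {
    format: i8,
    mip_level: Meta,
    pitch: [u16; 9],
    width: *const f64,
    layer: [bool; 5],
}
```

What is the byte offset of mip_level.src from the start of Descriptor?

1

Meta: @0: src [1B, align 1] → 1; @1: port [1B, align 1] → 2; @2: seq [1B, align 1] → 3; +1 pad (align 4); @4: length [4B, align 4] → 8; size 8, align 4
@0: format [1B, align 1] → 1
@1: mip_level [8B, align 1] → 9
within Meta: src at 0
1 + 0 = 1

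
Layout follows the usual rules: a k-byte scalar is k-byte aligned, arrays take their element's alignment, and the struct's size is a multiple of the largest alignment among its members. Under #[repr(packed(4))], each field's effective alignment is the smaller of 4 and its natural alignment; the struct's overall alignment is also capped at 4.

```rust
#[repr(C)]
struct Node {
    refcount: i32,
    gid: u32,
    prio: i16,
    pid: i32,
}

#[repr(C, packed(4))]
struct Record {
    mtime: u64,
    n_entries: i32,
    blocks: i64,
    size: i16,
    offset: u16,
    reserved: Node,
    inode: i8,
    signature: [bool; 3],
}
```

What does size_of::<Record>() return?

44

Node: refcount at 0 (size 4, align 4) → ends 4; gid at 4 (size 4, align 4) → ends 8; prio at 8 (size 2, align 2) → ends 10; pad 2 to align 4 for pid; pid at 12 (size 4, align 4) → ends 16; total 16 bytes, alignment 4
mtime at 0 (size 8, align 4) → ends 8
n_entries at 8 (size 4, align 4) → ends 12
blocks at 12 (size 8, align 4) → ends 20
size at 20 (size 2, align 2) → ends 22
offset at 22 (size 2, align 2) → ends 24
reserved at 24 (size 16, align 4) → ends 40
inode at 40 (size 1, align 1) → ends 41
signature at 41 (size 3, align 1) → ends 44
total 44 bytes, alignment 4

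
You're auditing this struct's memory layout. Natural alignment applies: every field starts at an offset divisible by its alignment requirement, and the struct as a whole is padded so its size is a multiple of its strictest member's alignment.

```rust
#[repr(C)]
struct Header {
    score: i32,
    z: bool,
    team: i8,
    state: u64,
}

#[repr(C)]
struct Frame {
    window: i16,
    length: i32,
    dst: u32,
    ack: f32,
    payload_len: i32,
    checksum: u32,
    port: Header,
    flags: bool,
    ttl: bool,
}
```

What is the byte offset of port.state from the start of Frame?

Header: score at 0 (size 4, align 4) → ends 4; z at 4 (size 1, align 1) → ends 5; team at 5 (size 1, align 1) → ends 6; pad 2 to align 8 for state; state at 8 (size 8, align 8) → ends 16; total 16 bytes, alignment 8
window at 0 (size 2, align 2) → ends 2
pad 2 to align 4 for length
length at 4 (size 4, align 4) → ends 8
dst at 8 (size 4, align 4) → ends 12
ack at 12 (size 4, align 4) → ends 16
payload_len at 16 (size 4, align 4) → ends 20
checksum at 20 (size 4, align 4) → ends 24
port at 24 (size 16, align 8) → ends 40
within Header: state at 8
24 + 8 = 32

32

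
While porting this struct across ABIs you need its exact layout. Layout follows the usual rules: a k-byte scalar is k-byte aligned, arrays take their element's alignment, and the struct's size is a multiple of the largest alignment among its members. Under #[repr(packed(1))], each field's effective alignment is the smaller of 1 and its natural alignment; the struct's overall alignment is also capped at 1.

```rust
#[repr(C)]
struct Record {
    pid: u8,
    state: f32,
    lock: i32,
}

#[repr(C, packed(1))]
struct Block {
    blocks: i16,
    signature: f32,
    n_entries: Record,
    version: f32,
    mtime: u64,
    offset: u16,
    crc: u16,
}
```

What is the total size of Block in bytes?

Record: pid at 0 (size 1, align 1) → ends 1; pad 3 to align 4 for state; state at 4 (size 4, align 4) → ends 8; lock at 8 (size 4, align 4) → ends 12; total 12 bytes, alignment 4
blocks at 0 (size 2, align 1) → ends 2
signature at 2 (size 4, align 1) → ends 6
n_entries at 6 (size 12, align 1) → ends 18
version at 18 (size 4, align 1) → ends 22
mtime at 22 (size 8, align 1) → ends 30
offset at 30 (size 2, align 1) → ends 32
crc at 32 (size 2, align 1) → ends 34
total 34 bytes, alignment 1

34 bytes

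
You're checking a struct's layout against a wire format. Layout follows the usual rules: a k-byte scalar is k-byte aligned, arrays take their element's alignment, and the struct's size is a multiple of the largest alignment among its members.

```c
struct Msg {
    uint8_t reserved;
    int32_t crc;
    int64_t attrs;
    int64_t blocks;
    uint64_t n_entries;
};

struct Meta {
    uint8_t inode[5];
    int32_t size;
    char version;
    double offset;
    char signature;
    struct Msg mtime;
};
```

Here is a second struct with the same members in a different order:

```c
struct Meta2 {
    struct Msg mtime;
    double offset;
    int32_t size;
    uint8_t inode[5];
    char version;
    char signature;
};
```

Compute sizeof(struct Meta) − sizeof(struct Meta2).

Msg: reserved at 0 (size 1, align 1) → ends 1; pad 3 to align 4 for crc; crc at 4 (size 4, align 4) → ends 8; attrs at 8 (size 8, align 8) → ends 16; blocks at 16 (size 8, align 8) → ends 24; n_entries at 24 (size 8, align 8) → ends 32; total 32 bytes, alignment 8
inode at 0 (size 5, align 1) → ends 5
pad 3 to align 4 for size
size at 8 (size 4, align 4) → ends 12
version at 12 (size 1, align 1) → ends 13
pad 3 to align 8 for offset
offset at 16 (size 8, align 8) → ends 24
signature at 24 (size 1, align 1) → ends 25
pad 7 to align 8 for mtime
mtime at 32 (size 32, align 8) → ends 64
total 64 bytes, alignment 8
— Meta2 —
mtime at 0 (size 32, align 8) → ends 32
offset at 32 (size 8, align 8) → ends 40
size at 40 (size 4, align 4) → ends 44
inode at 44 (size 5, align 1) → ends 49
version at 49 (size 1, align 1) → ends 50
signature at 50 (size 1, align 1) → ends 51
tail pad 5 to reach multiple of 8
total 56 bytes, alignment 8
64 − 56 = 8

8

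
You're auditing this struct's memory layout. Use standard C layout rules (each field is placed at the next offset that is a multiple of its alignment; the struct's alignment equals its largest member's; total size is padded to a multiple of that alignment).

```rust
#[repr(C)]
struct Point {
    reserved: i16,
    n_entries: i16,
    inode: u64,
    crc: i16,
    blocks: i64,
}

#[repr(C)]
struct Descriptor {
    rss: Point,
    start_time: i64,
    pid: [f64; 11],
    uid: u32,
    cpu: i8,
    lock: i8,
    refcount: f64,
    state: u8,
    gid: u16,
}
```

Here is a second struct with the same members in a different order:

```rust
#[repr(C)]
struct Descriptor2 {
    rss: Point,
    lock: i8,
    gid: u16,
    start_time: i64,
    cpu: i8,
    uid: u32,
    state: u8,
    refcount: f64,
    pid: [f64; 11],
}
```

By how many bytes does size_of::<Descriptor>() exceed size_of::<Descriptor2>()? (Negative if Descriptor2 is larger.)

Point: @0: reserved [2B, align 2] → 2; @2: n_entries [2B, align 2] → 4; +4 pad (align 8); @8: inode [8B, align 8] → 16; @16: crc [2B, align 2] → 18; +6 pad (align 8); @24: blocks [8B, align 8] → 32; size 32, align 8
@0: rss [32B, align 8] → 32
@32: start_time [8B, align 8] → 40
@40: pid [88B, align 8] → 128
@128: uid [4B, align 4] → 132
@132: cpu [1B, align 1] → 133
@133: lock [1B, align 1] → 134
+2 pad (align 8)
@136: refcount [8B, align 8] → 144
@144: state [1B, align 1] → 145
+1 pad (align 2)
@146: gid [2B, align 2] → 148
+4 tail pad (align 8)
size 152, align 8
— Descriptor2 —
@0: rss [32B, align 8] → 32
@32: lock [1B, align 1] → 33
+1 pad (align 2)
@34: gid [2B, align 2] → 36
+4 pad (align 8)
@40: start_time [8B, align 8] → 48
@48: cpu [1B, align 1] → 49
+3 pad (align 4)
@52: uid [4B, align 4] → 56
@56: state [1B, align 1] → 57
+7 pad (align 8)
@64: refcount [8B, align 8] → 72
@72: pid [88B, align 8] → 160
size 160, align 8
152 − 160 = -8

-8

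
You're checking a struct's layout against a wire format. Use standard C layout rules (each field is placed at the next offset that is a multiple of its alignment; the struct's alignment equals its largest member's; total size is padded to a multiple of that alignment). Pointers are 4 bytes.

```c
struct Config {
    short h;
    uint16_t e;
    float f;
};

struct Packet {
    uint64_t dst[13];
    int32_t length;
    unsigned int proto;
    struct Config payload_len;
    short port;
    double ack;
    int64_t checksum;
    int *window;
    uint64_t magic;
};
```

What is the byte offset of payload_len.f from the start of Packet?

116

Config: h at 0 (size 2, align 2) → ends 2; e at 2 (size 2, align 2) → ends 4; f at 4 (size 4, align 4) → ends 8; total 8 bytes, alignment 4
dst at 0 (size 104, align 8) → ends 104
length at 104 (size 4, align 4) → ends 108
proto at 108 (size 4, align 4) → ends 112
payload_len at 112 (size 8, align 4) → ends 120
within Config: f at 4
112 + 4 = 116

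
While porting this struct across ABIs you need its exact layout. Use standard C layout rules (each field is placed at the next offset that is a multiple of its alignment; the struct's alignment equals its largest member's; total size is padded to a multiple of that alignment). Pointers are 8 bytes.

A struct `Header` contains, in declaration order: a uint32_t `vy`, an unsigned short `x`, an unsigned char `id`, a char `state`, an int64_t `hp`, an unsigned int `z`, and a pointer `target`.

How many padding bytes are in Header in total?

0..4  vy  (4B, 4-aligned)
4..6  x  (2B, 2-aligned)
6..7  id  (1B, 1-aligned)
7..8  state  (1B, 1-aligned)
8..16  hp  (8B, 8-aligned)
16..20  z  (4B, 4-aligned)
20..24  -- padding (4B)
24..32  target  (8B, 8-aligned)
sizeof = 32, alignof = 8
data bytes 28, size 32 → padding 4

4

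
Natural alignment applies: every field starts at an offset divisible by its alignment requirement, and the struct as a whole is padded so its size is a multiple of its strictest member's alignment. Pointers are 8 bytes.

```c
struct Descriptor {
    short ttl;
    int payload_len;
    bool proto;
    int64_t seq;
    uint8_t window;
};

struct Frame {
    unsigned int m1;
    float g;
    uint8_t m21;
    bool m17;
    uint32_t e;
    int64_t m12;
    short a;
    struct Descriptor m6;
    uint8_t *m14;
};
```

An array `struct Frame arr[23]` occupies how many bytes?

Descriptor: ttl at 0 (size 2, align 2) → ends 2; pad 2 to align 4 for payload_len; payload_len at 4 (size 4, align 4) → ends 8; proto at 8 (size 1, align 1) → ends 9; pad 7 to align 8 for seq; seq at 16 (size 8, align 8) → ends 24; window at 24 (size 1, align 1) → ends 25; tail pad 7 to reach multiple of 8; total 32 bytes, alignment 8
m1 at 0 (size 4, align 4) → ends 4
g at 4 (size 4, align 4) → ends 8
m21 at 8 (size 1, align 1) → ends 9
m17 at 9 (size 1, align 1) → ends 10
pad 2 to align 4 for e
e at 12 (size 4, align 4) → ends 16
m12 at 16 (size 8, align 8) → ends 24
a at 24 (size 2, align 2) → ends 26
pad 6 to align 8 for m6
m6 at 32 (size 32, align 8) → ends 64
m14 at 64 (size 8, align 8) → ends 72
total 72 bytes, alignment 8
array of 23: 23 × 72 = 1656

1656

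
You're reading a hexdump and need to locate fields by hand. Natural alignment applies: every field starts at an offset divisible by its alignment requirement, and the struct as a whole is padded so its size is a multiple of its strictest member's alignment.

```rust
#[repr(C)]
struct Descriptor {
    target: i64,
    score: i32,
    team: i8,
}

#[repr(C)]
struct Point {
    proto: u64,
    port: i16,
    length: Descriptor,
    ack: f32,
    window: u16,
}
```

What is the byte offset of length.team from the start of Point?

28

Descriptor: target at 0 (size 8, align 8) → ends 8; score at 8 (size 4, align 4) → ends 12; team at 12 (size 1, align 1) → ends 13; tail pad 3 to reach multiple of 8; total 16 bytes, alignment 8
proto at 0 (size 8, align 8) → ends 8
port at 8 (size 2, align 2) → ends 10
pad 6 to align 8 for length
length at 16 (size 16, align 8) → ends 32
within Descriptor: team at 12
16 + 12 = 28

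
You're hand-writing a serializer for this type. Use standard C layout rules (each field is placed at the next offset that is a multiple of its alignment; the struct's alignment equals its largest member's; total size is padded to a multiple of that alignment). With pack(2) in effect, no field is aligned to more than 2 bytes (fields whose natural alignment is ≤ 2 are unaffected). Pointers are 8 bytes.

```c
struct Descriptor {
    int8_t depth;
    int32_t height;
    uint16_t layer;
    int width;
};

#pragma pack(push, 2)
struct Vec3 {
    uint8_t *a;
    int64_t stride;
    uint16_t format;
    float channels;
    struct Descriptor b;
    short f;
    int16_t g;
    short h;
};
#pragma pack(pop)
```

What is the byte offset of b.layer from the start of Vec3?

30

Descriptor: @0: depth [1B, align 1] → 1; +3 pad (align 4); @4: height [4B, align 4] → 8; @8: layer [2B, align 2] → 10; +2 pad (align 4); @12: width [4B, align 4] → 16; size 16, align 4
@0: a [8B, align 2] → 8
@8: stride [8B, align 2] → 16
@16: format [2B, align 2] → 18
@18: channels [4B, align 2] → 22
@22: b [16B, align 2] → 38
within Descriptor: layer at 8
22 + 8 = 30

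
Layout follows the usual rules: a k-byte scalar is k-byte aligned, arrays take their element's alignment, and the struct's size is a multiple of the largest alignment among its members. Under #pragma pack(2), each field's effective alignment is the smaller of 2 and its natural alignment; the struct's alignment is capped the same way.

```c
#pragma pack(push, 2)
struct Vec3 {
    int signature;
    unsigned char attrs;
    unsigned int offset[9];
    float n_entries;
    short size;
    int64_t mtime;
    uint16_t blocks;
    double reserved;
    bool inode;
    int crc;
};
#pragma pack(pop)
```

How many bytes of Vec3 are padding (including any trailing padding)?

2

0..4  signature  (4B, 2-aligned)
4..5  attrs  (1B, 1-aligned)
5..6  -- padding (1B)
6..42  offset  (36B, 2-aligned)
42..46  n_entries  (4B, 2-aligned)
46..48  size  (2B, 2-aligned)
48..56  mtime  (8B, 2-aligned)
56..58  blocks  (2B, 2-aligned)
58..66  reserved  (8B, 2-aligned)
66..67  inode  (1B, 1-aligned)
67..68  -- padding (1B)
68..72  crc  (4B, 2-aligned)
sizeof = 72, alignof = 2
data bytes 70, size 72 → padding 2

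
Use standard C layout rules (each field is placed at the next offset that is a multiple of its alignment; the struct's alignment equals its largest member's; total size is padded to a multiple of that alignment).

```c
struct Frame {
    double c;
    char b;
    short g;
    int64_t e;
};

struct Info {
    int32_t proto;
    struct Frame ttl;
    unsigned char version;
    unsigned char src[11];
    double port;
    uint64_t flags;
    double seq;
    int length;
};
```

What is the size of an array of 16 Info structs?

Frame: 0..8  c  (8B, 8-aligned); 8..9  b  (1B, 1-aligned); 9..10  -- padding (1B); 10..12  g  (2B, 2-aligned); 12..16  -- padding (4B); 16..24  e  (8B, 8-aligned); sizeof = 24, alignof = 8
0..4  proto  (4B, 4-aligned)
4..8  -- padding (4B)
8..32  ttl  (24B, 8-aligned)
32..33  version  (1B, 1-aligned)
33..44  src  (11B, 1-aligned)
44..48  -- padding (4B)
48..56  port  (8B, 8-aligned)
56..64  flags  (8B, 8-aligned)
64..72  seq  (8B, 8-aligned)
72..76  length  (4B, 4-aligned)
76..80  -- tail padding (4B)
sizeof = 80, alignof = 8
array of 16: 16 × 80 = 1280

1280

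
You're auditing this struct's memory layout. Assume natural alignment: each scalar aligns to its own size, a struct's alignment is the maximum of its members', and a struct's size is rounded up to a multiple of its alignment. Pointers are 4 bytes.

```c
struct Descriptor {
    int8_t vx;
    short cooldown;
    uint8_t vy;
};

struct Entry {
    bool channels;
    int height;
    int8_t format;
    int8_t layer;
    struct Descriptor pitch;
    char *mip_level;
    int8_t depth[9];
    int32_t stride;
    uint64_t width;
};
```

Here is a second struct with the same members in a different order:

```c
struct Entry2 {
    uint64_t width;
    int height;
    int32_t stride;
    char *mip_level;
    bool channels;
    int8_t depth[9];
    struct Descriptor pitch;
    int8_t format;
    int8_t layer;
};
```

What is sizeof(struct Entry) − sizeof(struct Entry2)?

8

Descriptor: 0..1  vx  (1B, 1-aligned); 1..2  -- padding (1B); 2..4  cooldown  (2B, 2-aligned); 4..5  vy  (1B, 1-aligned); 5..6  -- tail padding (1B); sizeof = 6, alignof = 2
0..1  channels  (1B, 1-aligned)
1..4  -- padding (3B)
4..8  height  (4B, 4-aligned)
8..9  format  (1B, 1-aligned)
9..10  layer  (1B, 1-aligned)
10..16  pitch  (6B, 2-aligned)
16..20  mip_level  (4B, 4-aligned)
20..29  depth  (9B, 1-aligned)
29..32  -- padding (3B)
32..36  stride  (4B, 4-aligned)
36..40  -- padding (4B)
40..48  width  (8B, 8-aligned)
sizeof = 48, alignof = 8
— Entry2 —
0..8  width  (8B, 8-aligned)
8..12  height  (4B, 4-aligned)
12..16  stride  (4B, 4-aligned)
16..20  mip_level  (4B, 4-aligned)
20..21  channels  (1B, 1-aligned)
21..30  depth  (9B, 1-aligned)
30..36  pitch  (6B, 2-aligned)
36..37  format  (1B, 1-aligned)
37..38  layer  (1B, 1-aligned)
38..40  -- tail padding (2B)
sizeof = 40, alignof = 8
48 − 40 = 8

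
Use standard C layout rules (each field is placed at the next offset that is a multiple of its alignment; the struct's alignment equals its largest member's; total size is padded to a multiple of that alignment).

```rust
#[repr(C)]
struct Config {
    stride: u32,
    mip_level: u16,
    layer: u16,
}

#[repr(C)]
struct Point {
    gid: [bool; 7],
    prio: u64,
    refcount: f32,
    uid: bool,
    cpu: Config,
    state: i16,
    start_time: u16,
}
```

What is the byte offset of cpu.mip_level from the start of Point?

28

Config: stride at 0 (size 4, align 4) → ends 4; mip_level at 4 (size 2, align 2) → ends 6; layer at 6 (size 2, align 2) → ends 8; total 8 bytes, alignment 4
gid at 0 (size 7, align 1) → ends 7
pad 1 to align 8 for prio
prio at 8 (size 8, align 8) → ends 16
refcount at 16 (size 4, align 4) → ends 20
uid at 20 (size 1, align 1) → ends 21
pad 3 to align 4 for cpu
cpu at 24 (size 8, align 4) → ends 32
within Config: mip_level at 4
24 + 4 = 28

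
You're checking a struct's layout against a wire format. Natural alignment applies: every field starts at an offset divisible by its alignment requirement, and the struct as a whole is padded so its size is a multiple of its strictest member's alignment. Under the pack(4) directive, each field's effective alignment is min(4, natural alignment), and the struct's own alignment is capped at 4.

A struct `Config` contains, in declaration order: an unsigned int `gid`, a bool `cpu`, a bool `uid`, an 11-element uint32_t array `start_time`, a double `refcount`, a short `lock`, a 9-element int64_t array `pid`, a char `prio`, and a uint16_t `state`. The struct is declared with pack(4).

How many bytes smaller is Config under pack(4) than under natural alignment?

12

natural layout:
  gid at 0 (size 4, align 4) → ends 4
  cpu at 4 (size 1, align 1) → ends 5
  uid at 5 (size 1, align 1) → ends 6
  pad 2 to align 4 for start_time
  start_time at 8 (size 44, align 4) → ends 52
  pad 4 to align 8 for refcount
  refcount at 56 (size 8, align 8) → ends 64
  lock at 64 (size 2, align 2) → ends 66
  pad 6 to align 8 for pid
  pid at 72 (size 72, align 8) → ends 144
  prio at 144 (size 1, align 1) → ends 145
  pad 1 to align 2 for state
  state at 146 (size 2, align 2) → ends 148
  tail pad 4 to reach multiple of 8
  total 152 bytes, alignment 8
packed(4) layout:
  gid at 0 (size 4, align 4) → ends 4
  cpu at 4 (size 1, align 1) → ends 5
  uid at 5 (size 1, align 1) → ends 6
  pad 2 to align 4 for start_time
  start_time at 8 (size 44, align 4) → ends 52
  refcount at 52 (size 8, align 4) → ends 60
  lock at 60 (size 2, align 2) → ends 62
  pad 2 to align 4 for pid
  pid at 64 (size 72, align 4) → ends 136
  prio at 136 (size 1, align 1) → ends 137
  pad 1 to align 2 for state
  state at 138 (size 2, align 2) → ends 140
  total 140 bytes, alignment 4
152 − 140 = 12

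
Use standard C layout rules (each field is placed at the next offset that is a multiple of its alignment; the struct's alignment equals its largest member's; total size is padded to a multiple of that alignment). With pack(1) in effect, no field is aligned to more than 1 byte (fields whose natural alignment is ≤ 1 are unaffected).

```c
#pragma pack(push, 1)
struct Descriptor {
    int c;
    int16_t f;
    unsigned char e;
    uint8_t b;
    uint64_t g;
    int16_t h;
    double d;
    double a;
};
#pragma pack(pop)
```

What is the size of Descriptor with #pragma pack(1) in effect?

34

@0: c [4B, align 1] → 4
@4: f [2B, align 1] → 6
@6: e [1B, align 1] → 7
@7: b [1B, align 1] → 8
@8: g [8B, align 1] → 16
@16: h [2B, align 1] → 18
@18: d [8B, align 1] → 26
@26: a [8B, align 1] → 34
size 34, align 1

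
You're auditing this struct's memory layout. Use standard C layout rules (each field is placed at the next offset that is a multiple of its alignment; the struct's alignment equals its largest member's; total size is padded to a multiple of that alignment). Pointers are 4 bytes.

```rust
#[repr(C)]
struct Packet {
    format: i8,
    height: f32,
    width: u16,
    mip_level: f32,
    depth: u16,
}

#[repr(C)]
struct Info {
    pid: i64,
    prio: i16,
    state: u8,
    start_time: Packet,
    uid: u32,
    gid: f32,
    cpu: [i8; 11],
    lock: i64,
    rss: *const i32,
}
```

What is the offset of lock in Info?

56

Packet: 0..1  format  (1B, 1-aligned); 1..4  -- padding (3B); 4..8  height  (4B, 4-aligned); 8..10  width  (2B, 2-aligned); 10..12  -- padding (2B); 12..16  mip_level  (4B, 4-aligned); 16..18  depth  (2B, 2-aligned); 18..20  -- tail padding (2B); sizeof = 20, alignof = 4
0..8  pid  (8B, 8-aligned)
8..10  prio  (2B, 2-aligned)
10..11  state  (1B, 1-aligned)
11..12  -- padding (1B)
12..32  start_time  (20B, 4-aligned)
32..36  uid  (4B, 4-aligned)
36..40  gid  (4B, 4-aligned)
40..51  cpu  (11B, 1-aligned)
51..56  -- padding (5B)
56..64  lock  (8B, 8-aligned)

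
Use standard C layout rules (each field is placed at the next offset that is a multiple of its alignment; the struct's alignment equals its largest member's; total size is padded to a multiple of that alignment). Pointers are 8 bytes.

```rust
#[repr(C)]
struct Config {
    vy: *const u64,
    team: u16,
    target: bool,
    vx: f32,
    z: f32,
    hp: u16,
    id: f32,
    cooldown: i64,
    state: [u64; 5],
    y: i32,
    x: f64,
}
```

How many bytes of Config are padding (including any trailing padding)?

@0: vy [8B, align 8] → 8
@8: team [2B, align 2] → 10
@10: target [1B, align 1] → 11
+1 pad (align 4)
@12: vx [4B, align 4] → 16
@16: z [4B, align 4] → 20
@20: hp [2B, align 2] → 22
+2 pad (align 4)
@24: id [4B, align 4] → 28
+4 pad (align 8)
@32: cooldown [8B, align 8] → 40
@40: state [40B, align 8] → 80
@80: y [4B, align 4] → 84
+4 pad (align 8)
@88: x [8B, align 8] → 96
size 96, align 8
data bytes 85, size 96 → padding 11

11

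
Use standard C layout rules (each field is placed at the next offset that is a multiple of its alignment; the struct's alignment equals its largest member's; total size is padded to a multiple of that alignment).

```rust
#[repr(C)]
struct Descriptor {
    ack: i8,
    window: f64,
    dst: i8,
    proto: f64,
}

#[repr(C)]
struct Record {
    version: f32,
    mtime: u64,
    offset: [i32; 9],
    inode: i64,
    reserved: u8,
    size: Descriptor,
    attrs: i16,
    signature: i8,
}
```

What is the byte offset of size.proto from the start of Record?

Descriptor: @0: ack [1B, align 1] → 1; +7 pad (align 8); @8: window [8B, align 8] → 16; @16: dst [1B, align 1] → 17; +7 pad (align 8); @24: proto [8B, align 8] → 32; size 32, align 8
@0: version [4B, align 4] → 4
+4 pad (align 8)
@8: mtime [8B, align 8] → 16
@16: offset [36B, align 4] → 52
+4 pad (align 8)
@56: inode [8B, align 8] → 64
@64: reserved [1B, align 1] → 65
+7 pad (align 8)
@72: size [32B, align 8] → 104
within Descriptor: proto at 24
72 + 24 = 96

96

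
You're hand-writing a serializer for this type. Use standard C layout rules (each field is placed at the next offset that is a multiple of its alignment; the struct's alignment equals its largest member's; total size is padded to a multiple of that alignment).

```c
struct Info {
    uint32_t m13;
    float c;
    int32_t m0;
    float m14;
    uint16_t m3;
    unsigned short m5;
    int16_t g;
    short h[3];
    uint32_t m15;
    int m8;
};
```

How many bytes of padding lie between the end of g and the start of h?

0

m13 at 0 (size 4, align 4) → ends 4
c at 4 (size 4, align 4) → ends 8
m0 at 8 (size 4, align 4) → ends 12
m14 at 12 (size 4, align 4) → ends 16
m3 at 16 (size 2, align 2) → ends 18
m5 at 18 (size 2, align 2) → ends 20
g at 20 (size 2, align 2) → ends 22
h at 22 (size 6, align 2) → ends 28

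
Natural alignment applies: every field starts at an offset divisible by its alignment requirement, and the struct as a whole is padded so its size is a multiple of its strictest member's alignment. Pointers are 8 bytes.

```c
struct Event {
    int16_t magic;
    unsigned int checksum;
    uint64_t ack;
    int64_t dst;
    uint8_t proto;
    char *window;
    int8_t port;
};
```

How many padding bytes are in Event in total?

magic at 0 (size 2, align 2) → ends 2
pad 2 to align 4 for checksum
checksum at 4 (size 4, align 4) → ends 8
ack at 8 (size 8, align 8) → ends 16
dst at 16 (size 8, align 8) → ends 24
proto at 24 (size 1, align 1) → ends 25
pad 7 to align 8 for window
window at 32 (size 8, align 8) → ends 40
port at 40 (size 1, align 1) → ends 41
tail pad 7 to reach multiple of 8
total 48 bytes, alignment 8
data bytes 32, size 48 → padding 16

16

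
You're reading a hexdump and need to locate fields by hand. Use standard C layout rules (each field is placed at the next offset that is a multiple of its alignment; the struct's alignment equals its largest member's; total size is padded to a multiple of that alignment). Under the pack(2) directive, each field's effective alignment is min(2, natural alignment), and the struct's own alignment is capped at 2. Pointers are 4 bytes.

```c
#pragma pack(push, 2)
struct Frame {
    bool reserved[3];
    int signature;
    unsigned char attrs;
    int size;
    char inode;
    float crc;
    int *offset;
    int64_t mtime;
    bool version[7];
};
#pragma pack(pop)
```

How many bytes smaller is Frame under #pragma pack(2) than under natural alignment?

natural layout:
  reserved at 0 (size 3, align 1) → ends 3
  pad 1 to align 4 for signature
  signature at 4 (size 4, align 4) → ends 8
  attrs at 8 (size 1, align 1) → ends 9
  pad 3 to align 4 for size
  size at 12 (size 4, align 4) → ends 16
  inode at 16 (size 1, align 1) → ends 17
  pad 3 to align 4 for crc
  crc at 20 (size 4, align 4) → ends 24
  offset at 24 (size 4, align 4) → ends 28
  pad 4 to align 8 for mtime
  mtime at 32 (size 8, align 8) → ends 40
  version at 40 (size 7, align 1) → ends 47
  tail pad 1 to reach multiple of 8
  total 48 bytes, alignment 8
packed(2) layout:
  reserved at 0 (size 3, align 1) → ends 3
  pad 1 to align 2 for signature
  signature at 4 (size 4, align 2) → ends 8
  attrs at 8 (size 1, align 1) → ends 9
  pad 1 to align 2 for size
  size at 10 (size 4, align 2) → ends 14
  inode at 14 (size 1, align 1) → ends 15
  pad 1 to align 2 for crc
  crc at 16 (size 4, align 2) → ends 20
  offset at 20 (size 4, align 2) → ends 24
  mtime at 24 (size 8, align 2) → ends 32
  version at 32 (size 7, align 1) → ends 39
  tail pad 1 to reach multiple of 2
  total 40 bytes, alignment 2
48 − 40 = 8

8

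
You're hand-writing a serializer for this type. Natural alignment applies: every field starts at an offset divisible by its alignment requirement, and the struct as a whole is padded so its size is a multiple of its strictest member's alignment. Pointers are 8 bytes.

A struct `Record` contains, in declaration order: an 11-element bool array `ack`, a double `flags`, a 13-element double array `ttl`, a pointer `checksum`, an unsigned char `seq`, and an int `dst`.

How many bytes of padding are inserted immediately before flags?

5

ack at 0 (size 11, align 1) → ends 11
pad 5 to align 8 for flags
flags at 16 (size 8, align 8) → ends 24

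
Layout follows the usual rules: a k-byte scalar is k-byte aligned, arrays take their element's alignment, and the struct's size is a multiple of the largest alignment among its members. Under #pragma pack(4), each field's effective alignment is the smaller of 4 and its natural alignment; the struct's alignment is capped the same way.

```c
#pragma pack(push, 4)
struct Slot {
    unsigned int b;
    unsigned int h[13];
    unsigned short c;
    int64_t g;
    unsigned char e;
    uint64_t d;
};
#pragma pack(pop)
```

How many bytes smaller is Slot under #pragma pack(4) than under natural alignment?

8

natural layout:
  @0: b [4B, align 4] → 4
  @4: h [52B, align 4] → 56
  @56: c [2B, align 2] → 58
  +6 pad (align 8)
  @64: g [8B, align 8] → 72
  @72: e [1B, align 1] → 73
  +7 pad (align 8)
  @80: d [8B, align 8] → 88
  size 88, align 8
packed(4) layout:
  @0: b [4B, align 4] → 4
  @4: h [52B, align 4] → 56
  @56: c [2B, align 2] → 58
  +2 pad (align 4)
  @60: g [8B, align 4] → 68
  @68: e [1B, align 1] → 69
  +3 pad (align 4)
  @72: d [8B, align 4] → 80
  size 80, align 4
88 − 80 = 8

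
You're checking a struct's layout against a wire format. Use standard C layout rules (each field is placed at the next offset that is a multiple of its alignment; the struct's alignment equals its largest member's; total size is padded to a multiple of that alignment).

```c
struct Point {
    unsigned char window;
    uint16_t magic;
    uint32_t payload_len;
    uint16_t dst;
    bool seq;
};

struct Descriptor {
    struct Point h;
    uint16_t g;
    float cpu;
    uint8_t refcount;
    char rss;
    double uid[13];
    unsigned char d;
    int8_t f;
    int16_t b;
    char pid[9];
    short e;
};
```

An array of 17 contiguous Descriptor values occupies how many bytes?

2448

Point: @0: window [1B, align 1] → 1; +1 pad (align 2); @2: magic [2B, align 2] → 4; @4: payload_len [4B, align 4] → 8; @8: dst [2B, align 2] → 10; @10: seq [1B, align 1] → 11; +1 tail pad (align 4); size 12, align 4
@0: h [12B, align 4] → 12
@12: g [2B, align 2] → 14
+2 pad (align 4)
@16: cpu [4B, align 4] → 20
@20: refcount [1B, align 1] → 21
@21: rss [1B, align 1] → 22
+2 pad (align 8)
@24: uid [104B, align 8] → 128
@128: d [1B, align 1] → 129
@129: f [1B, align 1] → 130
@130: b [2B, align 2] → 132
@132: pid [9B, align 1] → 141
+1 pad (align 2)
@142: e [2B, align 2] → 144
size 144, align 8
array of 17: 17 × 144 = 2448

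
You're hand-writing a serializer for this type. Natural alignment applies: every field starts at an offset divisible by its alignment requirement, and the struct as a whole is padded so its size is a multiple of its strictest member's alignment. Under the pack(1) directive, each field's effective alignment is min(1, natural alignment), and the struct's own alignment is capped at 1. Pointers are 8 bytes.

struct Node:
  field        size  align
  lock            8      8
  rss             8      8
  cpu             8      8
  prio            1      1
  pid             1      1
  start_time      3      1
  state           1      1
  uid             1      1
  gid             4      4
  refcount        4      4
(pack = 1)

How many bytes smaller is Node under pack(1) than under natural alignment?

natural layout:
  @0: lock [8B, align 8] → 8
  @8: rss [8B, align 8] → 16
  @16: cpu [8B, align 8] → 24
  @24: prio [1B, align 1] → 25
  @25: pid [1B, align 1] → 26
  @26: start_time [3B, align 1] → 29
  @29: state [1B, align 1] → 30
  @30: uid [1B, align 1] → 31
  +1 pad (align 4)
  @32: gid [4B, align 4] → 36
  @36: refcount [4B, align 4] → 40
  size 40, align 8
packed(1) layout:
  @0: lock [8B, align 1] → 8
  @8: rss [8B, align 1] → 16
  @16: cpu [8B, align 1] → 24
  @24: prio [1B, align 1] → 25
  @25: pid [1B, align 1] → 26
  @26: start_time [3B, align 1] → 29
  @29: state [1B, align 1] → 30
  @30: uid [1B, align 1] → 31
  @31: gid [4B, align 1] → 35
  @35: refcount [4B, align 1] → 39
  size 39, align 1
40 − 39 = 1

1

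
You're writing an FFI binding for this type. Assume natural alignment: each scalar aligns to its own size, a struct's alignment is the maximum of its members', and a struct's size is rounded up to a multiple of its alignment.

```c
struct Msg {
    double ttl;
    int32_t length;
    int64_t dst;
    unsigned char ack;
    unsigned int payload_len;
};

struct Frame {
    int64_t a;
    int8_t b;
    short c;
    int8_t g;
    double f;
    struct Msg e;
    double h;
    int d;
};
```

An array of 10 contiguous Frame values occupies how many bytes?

Msg: 0..8  ttl  (8B, 8-aligned); 8..12  length  (4B, 4-aligned); 12..16  -- padding (4B); 16..24  dst  (8B, 8-aligned); 24..25  ack  (1B, 1-aligned); 25..28  -- padding (3B); 28..32  payload_len  (4B, 4-aligned); sizeof = 32, alignof = 8
0..8  a  (8B, 8-aligned)
8..9  b  (1B, 1-aligned)
9..10  -- padding (1B)
10..12  c  (2B, 2-aligned)
12..13  g  (1B, 1-aligned)
13..16  -- padding (3B)
16..24  f  (8B, 8-aligned)
24..56  e  (32B, 8-aligned)
56..64  h  (8B, 8-aligned)
64..68  d  (4B, 4-aligned)
68..72  -- tail padding (4B)
sizeof = 72, alignof = 8
array of 10: 10 × 72 = 720

720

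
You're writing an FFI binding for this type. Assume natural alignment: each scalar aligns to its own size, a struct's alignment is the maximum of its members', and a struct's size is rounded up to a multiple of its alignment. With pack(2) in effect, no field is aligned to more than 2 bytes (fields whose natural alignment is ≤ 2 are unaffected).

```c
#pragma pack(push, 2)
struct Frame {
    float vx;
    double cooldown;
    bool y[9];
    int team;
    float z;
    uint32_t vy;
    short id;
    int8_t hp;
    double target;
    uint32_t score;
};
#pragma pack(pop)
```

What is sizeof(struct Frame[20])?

0..4  vx  (4B, 2-aligned)
4..12  cooldown  (8B, 2-aligned)
12..21  y  (9B, 1-aligned)
21..22  -- padding (1B)
22..26  team  (4B, 2-aligned)
26..30  z  (4B, 2-aligned)
30..34  vy  (4B, 2-aligned)
34..36  id  (2B, 2-aligned)
36..37  hp  (1B, 1-aligned)
37..38  -- padding (1B)
38..46  target  (8B, 2-aligned)
46..50  score  (4B, 2-aligned)
sizeof = 50, alignof = 2
array of 20: 20 × 50 = 1000

1000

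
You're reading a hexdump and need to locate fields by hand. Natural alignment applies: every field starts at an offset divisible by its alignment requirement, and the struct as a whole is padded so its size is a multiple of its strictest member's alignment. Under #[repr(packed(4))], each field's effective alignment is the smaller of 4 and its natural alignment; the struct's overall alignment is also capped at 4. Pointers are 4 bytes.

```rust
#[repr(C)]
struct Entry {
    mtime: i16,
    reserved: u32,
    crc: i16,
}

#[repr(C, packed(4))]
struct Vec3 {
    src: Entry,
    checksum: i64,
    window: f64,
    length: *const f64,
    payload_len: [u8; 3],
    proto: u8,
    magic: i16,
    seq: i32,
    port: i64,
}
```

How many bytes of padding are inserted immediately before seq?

2

Entry: @0: mtime [2B, align 2] → 2; +2 pad (align 4); @4: reserved [4B, align 4] → 8; @8: crc [2B, align 2] → 10; +2 tail pad (align 4); size 12, align 4
@0: src [12B, align 4] → 12
@12: checksum [8B, align 4] → 20
@20: window [8B, align 4] → 28
@28: length [4B, align 4] → 32
@32: payload_len [3B, align 1] → 35
@35: proto [1B, align 1] → 36
@36: magic [2B, align 2] → 38
+2 pad (align 4)
@40: seq [4B, align 4] → 44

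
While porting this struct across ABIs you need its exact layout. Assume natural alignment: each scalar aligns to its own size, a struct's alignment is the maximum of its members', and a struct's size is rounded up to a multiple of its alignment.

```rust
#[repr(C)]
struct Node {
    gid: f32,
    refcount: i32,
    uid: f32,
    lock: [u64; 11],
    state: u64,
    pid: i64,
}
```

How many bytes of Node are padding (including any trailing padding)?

4

0..4  gid  (4B, 4-aligned)
4..8  refcount  (4B, 4-aligned)
8..12  uid  (4B, 4-aligned)
12..16  -- padding (4B)
16..104  lock  (88B, 8-aligned)
104..112  state  (8B, 8-aligned)
112..120  pid  (8B, 8-aligned)
sizeof = 120, alignof = 8
data bytes 116, size 120 → padding 4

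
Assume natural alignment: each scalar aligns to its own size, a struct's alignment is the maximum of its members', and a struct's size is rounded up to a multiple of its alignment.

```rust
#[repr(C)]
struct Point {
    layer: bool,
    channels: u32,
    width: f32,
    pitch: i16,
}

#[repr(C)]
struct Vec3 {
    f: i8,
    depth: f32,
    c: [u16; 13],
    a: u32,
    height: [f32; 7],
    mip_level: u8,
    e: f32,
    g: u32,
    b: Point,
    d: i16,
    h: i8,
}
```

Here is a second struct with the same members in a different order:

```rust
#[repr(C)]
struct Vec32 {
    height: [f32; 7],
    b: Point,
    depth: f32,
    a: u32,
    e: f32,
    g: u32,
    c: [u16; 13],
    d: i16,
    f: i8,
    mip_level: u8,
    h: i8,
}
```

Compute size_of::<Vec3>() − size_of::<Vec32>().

8

Point: layer at 0 (size 1, align 1) → ends 1; pad 3 to align 4 for channels; channels at 4 (size 4, align 4) → ends 8; width at 8 (size 4, align 4) → ends 12; pitch at 12 (size 2, align 2) → ends 14; tail pad 2 to reach multiple of 4; total 16 bytes, alignment 4
f at 0 (size 1, align 1) → ends 1
pad 3 to align 4 for depth
depth at 4 (size 4, align 4) → ends 8
c at 8 (size 26, align 2) → ends 34
pad 2 to align 4 for a
a at 36 (size 4, align 4) → ends 40
height at 40 (size 28, align 4) → ends 68
mip_level at 68 (size 1, align 1) → ends 69
pad 3 to align 4 for e
e at 72 (size 4, align 4) → ends 76
g at 76 (size 4, align 4) → ends 80
b at 80 (size 16, align 4) → ends 96
d at 96 (size 2, align 2) → ends 98
h at 98 (size 1, align 1) → ends 99
tail pad 1 to reach multiple of 4
total 100 bytes, alignment 4
— Vec32 —
height at 0 (size 28, align 4) → ends 28
b at 28 (size 16, align 4) → ends 44
depth at 44 (size 4, align 4) → ends 48
a at 48 (size 4, align 4) → ends 52
e at 52 (size 4, align 4) → ends 56
g at 56 (size 4, align 4) → ends 60
c at 60 (size 26, align 2) → ends 86
d at 86 (size 2, align 2) → ends 88
f at 88 (size 1, align 1) → ends 89
mip_level at 89 (size 1, align 1) → ends 90
h at 90 (size 1, align 1) → ends 91
tail pad 1 to reach multiple of 4
total 92 bytes, alignment 4
100 − 92 = 8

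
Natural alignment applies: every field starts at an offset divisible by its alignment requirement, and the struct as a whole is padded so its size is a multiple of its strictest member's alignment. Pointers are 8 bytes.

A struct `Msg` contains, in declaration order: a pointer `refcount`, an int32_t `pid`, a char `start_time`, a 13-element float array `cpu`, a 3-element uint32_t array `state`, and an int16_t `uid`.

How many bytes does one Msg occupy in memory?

0..8  refcount  (8B, 8-aligned)
8..12  pid  (4B, 4-aligned)
12..13  start_time  (1B, 1-aligned)
13..16  -- padding (3B)
16..68  cpu  (52B, 4-aligned)
68..80  state  (12B, 4-aligned)
80..82  uid  (2B, 2-aligned)
82..88  -- tail padding (6B)
sizeof = 88, alignof = 8

88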